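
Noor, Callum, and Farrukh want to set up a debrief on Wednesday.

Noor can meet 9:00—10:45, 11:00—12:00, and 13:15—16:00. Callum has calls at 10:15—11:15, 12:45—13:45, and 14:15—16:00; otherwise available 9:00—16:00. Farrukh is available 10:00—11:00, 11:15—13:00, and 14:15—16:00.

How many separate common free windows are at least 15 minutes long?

2

Callum free within 09:00–16:00: 09:00–10:15, 11:15–12:45, 13:45–14:15.
Noor ∩ Callum: 09:00–10:15, 11:15–12:00, 13:45–14:15.
Noor ∩ Callum ∩ Farrukh: 10:00–10:15, 11:15–12:00.
Windows ≥ 15 min: 10:00–10:15, 11:15–12:00.
That's 2 windows.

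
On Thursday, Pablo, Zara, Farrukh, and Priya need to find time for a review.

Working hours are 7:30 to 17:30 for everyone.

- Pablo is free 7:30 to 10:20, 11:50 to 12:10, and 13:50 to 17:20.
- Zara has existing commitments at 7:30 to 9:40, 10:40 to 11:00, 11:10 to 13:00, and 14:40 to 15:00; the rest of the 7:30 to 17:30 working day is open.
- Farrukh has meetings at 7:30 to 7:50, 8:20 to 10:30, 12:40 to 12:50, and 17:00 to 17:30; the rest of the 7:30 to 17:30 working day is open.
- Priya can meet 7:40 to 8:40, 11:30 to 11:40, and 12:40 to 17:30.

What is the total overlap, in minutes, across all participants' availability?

170 minutes

Zara free within 07:30–17:30: 09:40–10:40, 11:00–11:10, 13:00–14:40, 15:00–17:30.
Farrukh free within 07:30–17:30: 07:50–08:20, 10:30–12:40, 12:50–17:00.
Pablo ∩ Zara: 09:40–10:20, 13:50–14:40, 15:00–17:20.
Pablo ∩ Zara ∩ Farrukh: 13:50–14:40, 15:00–17:00.
Pablo ∩ Zara ∩ Farrukh ∩ Priya: 13:50–14:40, 15:00–17:00.
Total common minutes: 50 + 120 = 170.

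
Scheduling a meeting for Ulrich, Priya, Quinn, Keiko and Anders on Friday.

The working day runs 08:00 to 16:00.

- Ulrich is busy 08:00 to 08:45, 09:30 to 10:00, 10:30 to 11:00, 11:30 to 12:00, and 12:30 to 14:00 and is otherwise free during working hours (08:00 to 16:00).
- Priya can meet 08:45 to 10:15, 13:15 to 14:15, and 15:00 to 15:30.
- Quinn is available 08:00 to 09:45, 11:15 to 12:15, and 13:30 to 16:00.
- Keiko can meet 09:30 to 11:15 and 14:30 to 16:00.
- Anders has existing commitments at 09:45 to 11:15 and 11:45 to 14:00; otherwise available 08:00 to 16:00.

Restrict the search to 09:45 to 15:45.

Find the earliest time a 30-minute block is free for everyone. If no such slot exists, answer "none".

15:00

Ulrich free within 08:00–16:00: 08:45–09:30, 10:00–10:30, 11:00–11:30, 12:00–12:30, 14:00–16:00.
Anders free within 08:00–16:00: 08:00–09:45, 11:15–11:45, 14:00–16:00.
Ulrich ∩ Priya: 08:45–09:30, 10:00–10:15, 14:00–14:15, 15:00–15:30.
Ulrich ∩ Priya ∩ Quinn: 08:45–09:30, 14:00–14:15, 15:00–15:30.
Ulrich ∩ Priya ∩ Quinn ∩ Keiko: 15:00–15:30.
Ulrich ∩ Priya ∩ Quinn ∩ Keiko ∩ Anders: 15:00–15:30.
Restricted to 09:45–15:45: 15:00–15:30.
Windows ≥ 30 min: 15:00–15:30.
Earliest such window starts at 15:00.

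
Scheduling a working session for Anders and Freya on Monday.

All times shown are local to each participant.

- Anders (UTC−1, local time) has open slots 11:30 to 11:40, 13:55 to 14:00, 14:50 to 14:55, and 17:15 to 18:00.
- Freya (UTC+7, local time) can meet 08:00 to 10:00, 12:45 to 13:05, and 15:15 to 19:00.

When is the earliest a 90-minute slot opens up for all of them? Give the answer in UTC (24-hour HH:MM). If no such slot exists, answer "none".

none

Anders → UTC: 12:30–12:40, 14:55–15:00, 15:50–15:55, 18:15–19:00.
Freya → UTC: 01:00–03:00, 05:45–06:05, 08:15–12:00.
Anders ∩ Freya: (none).
Windows ≥ 90 min: (none).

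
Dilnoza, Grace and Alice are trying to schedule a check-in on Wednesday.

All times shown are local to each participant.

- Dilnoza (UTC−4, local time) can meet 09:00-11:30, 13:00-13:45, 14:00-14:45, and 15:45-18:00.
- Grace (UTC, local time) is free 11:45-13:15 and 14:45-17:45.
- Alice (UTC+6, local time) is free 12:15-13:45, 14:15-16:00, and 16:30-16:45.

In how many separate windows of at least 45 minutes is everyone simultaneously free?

0

Dilnoza → UTC: 13:00–15:30, 17:00–17:45, 18:00–18:45, 19:45–22:00.
Grace → UTC: 11:45–13:15, 14:45–17:45.
Alice → UTC: 06:15–07:45, 08:15–10:00, 10:30–10:45.
Dilnoza ∩ Grace: 13:00–13:15, 14:45–15:30, 17:00–17:45.
Dilnoza ∩ Grace ∩ Alice: (none).
Windows ≥ 45 min: (none).
That's 0 windows.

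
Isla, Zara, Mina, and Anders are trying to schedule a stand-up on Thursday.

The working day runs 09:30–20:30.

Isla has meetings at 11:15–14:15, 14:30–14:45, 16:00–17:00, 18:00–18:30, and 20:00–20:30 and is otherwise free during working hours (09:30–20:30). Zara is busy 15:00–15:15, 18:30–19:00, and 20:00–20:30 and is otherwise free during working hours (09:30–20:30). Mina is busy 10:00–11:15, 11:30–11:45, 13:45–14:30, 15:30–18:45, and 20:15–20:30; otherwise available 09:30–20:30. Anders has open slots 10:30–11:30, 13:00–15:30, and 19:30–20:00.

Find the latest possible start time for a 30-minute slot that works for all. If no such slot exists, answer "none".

Isla free within 09:30–20:30: 09:30–11:15, 14:15–14:30, 14:45–16:00, 17:00–18:00, 18:30–20:00.
Zara free within 09:30–20:30: 09:30–15:00, 15:15–18:30, 19:00–20:00.
Mina free within 09:30–20:30: 09:30–10:00, 11:15–11:30, 11:45–13:45, 14:30–15:30, 18:45–20:15.
Isla ∩ Zara: 09:30–11:15, 14:15–14:30, 14:45–15:00, 15:15–16:00, 17:00–18:00, 19:00–20:00.
Isla ∩ Zara ∩ Mina: 09:30–10:00, 14:45–15:00, 15:15–15:30, 19:00–20:00.
Isla ∩ Zara ∩ Mina ∩ Anders: 14:45–15:00, 15:15–15:30, 19:30–20:00.
Windows ≥ 30 min: 19:30–20:00.
Latest start in the last window 19:30–20:00 is 20:00 − 30 min = 19:30.

19:30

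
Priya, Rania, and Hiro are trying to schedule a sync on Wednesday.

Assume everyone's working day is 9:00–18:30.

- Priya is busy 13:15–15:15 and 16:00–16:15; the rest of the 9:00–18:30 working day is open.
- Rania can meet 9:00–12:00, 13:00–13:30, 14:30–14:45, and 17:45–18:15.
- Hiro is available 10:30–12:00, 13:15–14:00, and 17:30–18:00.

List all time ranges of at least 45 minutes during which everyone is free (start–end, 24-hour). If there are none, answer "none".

Priya free within 09:00–18:30: 09:00–13:15, 15:15–16:00, 16:15–18:30.
Priya ∩ Rania: 09:00–12:00, 13:00–13:15, 17:45–18:15.
Priya ∩ Rania ∩ Hiro: 10:30–12:00, 17:45–18:00.
Windows ≥ 45 min: 10:30–12:00.

10:30–12:00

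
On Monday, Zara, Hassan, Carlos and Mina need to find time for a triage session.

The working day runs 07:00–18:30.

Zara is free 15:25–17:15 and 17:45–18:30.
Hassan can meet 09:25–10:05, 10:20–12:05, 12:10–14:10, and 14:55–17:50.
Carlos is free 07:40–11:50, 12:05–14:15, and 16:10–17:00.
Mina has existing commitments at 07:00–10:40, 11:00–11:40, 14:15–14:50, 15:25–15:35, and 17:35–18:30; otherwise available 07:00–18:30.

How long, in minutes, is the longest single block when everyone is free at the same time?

Mina free within 07:00–18:30: 10:40–11:00, 11:40–14:15, 14:50–15:25, 15:35–17:35.
Zara ∩ Hassan: 15:25–17:15, 17:45–17:50.
Zara ∩ Hassan ∩ Carlos: 16:10–17:00.
Zara ∩ Hassan ∩ Carlos ∩ Mina: 16:10–17:00.
Single common window of 50 minutes.

50 minutes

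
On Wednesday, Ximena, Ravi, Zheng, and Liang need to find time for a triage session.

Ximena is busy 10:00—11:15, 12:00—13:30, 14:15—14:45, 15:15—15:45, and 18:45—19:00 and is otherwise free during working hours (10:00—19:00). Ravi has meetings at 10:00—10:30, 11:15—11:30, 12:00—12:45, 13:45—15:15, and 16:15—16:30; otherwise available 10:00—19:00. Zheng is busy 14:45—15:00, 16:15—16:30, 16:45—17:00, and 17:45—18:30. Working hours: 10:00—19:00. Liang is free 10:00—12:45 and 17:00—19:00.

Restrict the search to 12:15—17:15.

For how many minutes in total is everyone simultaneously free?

Ximena free within 10:00–19:00: 11:15–12:00, 13:30–14:15, 14:45–15:15, 15:45–18:45.
Ravi free within 10:00–19:00: 10:30–11:15, 11:30–12:00, 12:45–13:45, 15:15–16:15, 16:30–19:00.
Zheng free within 10:00–19:00: 10:00–14:45, 15:00–16:15, 16:30–16:45, 17:00–17:45, 18:30–19:00.
Ximena ∩ Ravi: 11:30–12:00, 13:30–13:45, 15:45–16:15, 16:30–18:45.
Ximena ∩ Ravi ∩ Zheng: 11:30–12:00, 13:30–13:45, 15:45–16:15, 16:30–16:45, 17:00–17:45, 18:30–18:45.
Ximena ∩ Ravi ∩ Zheng ∩ Liang: 11:30–12:00, 17:00–17:45, 18:30–18:45.
Restricted to 12:15–17:15: 17:00–17:15.
Total common minutes: 15.

15 minutes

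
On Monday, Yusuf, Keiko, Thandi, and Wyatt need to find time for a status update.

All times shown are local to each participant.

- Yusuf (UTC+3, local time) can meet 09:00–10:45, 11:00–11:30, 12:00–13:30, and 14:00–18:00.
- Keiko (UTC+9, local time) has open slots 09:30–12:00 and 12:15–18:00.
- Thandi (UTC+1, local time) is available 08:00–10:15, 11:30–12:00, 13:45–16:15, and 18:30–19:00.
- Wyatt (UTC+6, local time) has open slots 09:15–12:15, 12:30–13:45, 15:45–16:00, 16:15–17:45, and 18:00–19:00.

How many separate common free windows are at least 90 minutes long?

0

Yusuf → UTC: 06:00–07:45, 08:00–08:30, 09:00–10:30, 11:00–15:00.
Keiko → UTC: 00:30–03:00, 03:15–09:00.
Thandi → UTC: 07:00–09:15, 10:30–11:00, 12:45–15:15, 17:30–18:00.
Wyatt → UTC: 03:15–06:15, 06:30–07:45, 09:45–10:00, 10:15–11:45, 12:00–13:00.
Yusuf ∩ Keiko: 06:00–07:45, 08:00–08:30.
Yusuf ∩ Keiko ∩ Thandi: 07:00–07:45, 08:00–08:30.
Yusuf ∩ Keiko ∩ Thandi ∩ Wyatt: 07:00–07:45.
Windows ≥ 90 min: (none).
That's 0 windows.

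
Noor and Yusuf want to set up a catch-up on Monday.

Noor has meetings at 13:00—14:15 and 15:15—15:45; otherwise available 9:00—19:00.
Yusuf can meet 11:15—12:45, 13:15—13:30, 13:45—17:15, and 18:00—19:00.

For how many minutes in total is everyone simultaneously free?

Noor free within 09:00–19:00: 09:00–13:00, 14:15–15:15, 15:45–19:00.
Noor ∩ Yusuf: 11:15–12:45, 14:15–15:15, 15:45–17:15, 18:00–19:00.
Total common minutes: 90 + 60 + 90 + 60 = 300.

300 minutes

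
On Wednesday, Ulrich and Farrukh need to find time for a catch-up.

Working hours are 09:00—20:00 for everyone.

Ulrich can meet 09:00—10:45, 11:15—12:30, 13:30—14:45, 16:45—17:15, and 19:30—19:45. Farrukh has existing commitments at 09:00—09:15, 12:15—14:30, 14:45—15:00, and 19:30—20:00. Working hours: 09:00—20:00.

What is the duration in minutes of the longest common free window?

Farrukh free within 09:00–20:00: 09:15–12:15, 14:30–14:45, 15:00–19:30.
Ulrich ∩ Farrukh: 09:15–10:45, 11:15–12:15, 14:30–14:45, 16:45–17:15.
Common window lengths: 90, 60, 15, 30 min; longest is 90.

90 minutes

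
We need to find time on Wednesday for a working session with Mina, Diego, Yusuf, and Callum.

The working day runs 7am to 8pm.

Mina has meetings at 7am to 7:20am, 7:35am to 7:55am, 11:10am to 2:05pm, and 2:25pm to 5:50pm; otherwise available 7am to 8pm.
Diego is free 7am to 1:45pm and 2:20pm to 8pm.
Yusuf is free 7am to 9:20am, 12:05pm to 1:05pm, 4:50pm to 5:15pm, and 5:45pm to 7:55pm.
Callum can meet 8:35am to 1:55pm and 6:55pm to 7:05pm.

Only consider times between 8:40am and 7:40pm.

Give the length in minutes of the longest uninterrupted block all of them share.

40 minutes

Mina free within 07:00–20:00: 07:20–07:35, 07:55–11:10, 14:05–14:25, 17:50–20:00.
Mina ∩ Diego: 07:20–07:35, 07:55–11:10, 14:20–14:25, 17:50–20:00.
Mina ∩ Diego ∩ Yusuf: 07:20–07:35, 07:55–09:20, 17:50–19:55.
Mina ∩ Diego ∩ Yusuf ∩ Callum: 08:35–09:20, 18:55–19:05.
Restricted to 08:40–19:40: 08:40–09:20, 18:55–19:05.
Common window lengths: 40, 10 min; longest is 40.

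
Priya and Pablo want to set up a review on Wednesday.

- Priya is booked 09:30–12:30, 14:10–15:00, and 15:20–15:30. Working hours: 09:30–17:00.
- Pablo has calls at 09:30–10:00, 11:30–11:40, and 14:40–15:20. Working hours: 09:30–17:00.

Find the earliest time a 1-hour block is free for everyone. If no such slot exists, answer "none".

12:30

Priya free within 09:30–17:00: 12:30–14:10, 15:00–15:20, 15:30–17:00.
Pablo free within 09:30–17:00: 10:00–11:30, 11:40–14:40, 15:20–17:00.
Priya ∩ Pablo: 12:30–14:10, 15:30–17:00.
Windows ≥ 60 min: 12:30–14:10, 15:30–17:00.
Earliest such window starts at 12:30.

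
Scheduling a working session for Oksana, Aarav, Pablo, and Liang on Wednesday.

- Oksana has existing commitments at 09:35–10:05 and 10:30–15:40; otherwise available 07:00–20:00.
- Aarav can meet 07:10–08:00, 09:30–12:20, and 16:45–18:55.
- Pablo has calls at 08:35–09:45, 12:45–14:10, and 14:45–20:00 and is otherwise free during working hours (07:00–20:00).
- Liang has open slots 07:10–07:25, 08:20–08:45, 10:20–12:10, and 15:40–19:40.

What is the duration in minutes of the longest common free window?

Oksana free within 07:00–20:00: 07:00–09:35, 10:05–10:30, 15:40–20:00.
Pablo free within 07:00–20:00: 07:00–08:35, 09:45–12:45, 14:10–14:45.
Oksana ∩ Aarav: 07:10–08:00, 09:30–09:35, 10:05–10:30, 16:45–18:55.
Oksana ∩ Aarav ∩ Pablo: 07:10–08:00, 10:05–10:30.
Oksana ∩ Aarav ∩ Pablo ∩ Liang: 07:10–07:25, 10:20–10:30.
Common window lengths: 15, 10 min; longest is 15.

15 minutes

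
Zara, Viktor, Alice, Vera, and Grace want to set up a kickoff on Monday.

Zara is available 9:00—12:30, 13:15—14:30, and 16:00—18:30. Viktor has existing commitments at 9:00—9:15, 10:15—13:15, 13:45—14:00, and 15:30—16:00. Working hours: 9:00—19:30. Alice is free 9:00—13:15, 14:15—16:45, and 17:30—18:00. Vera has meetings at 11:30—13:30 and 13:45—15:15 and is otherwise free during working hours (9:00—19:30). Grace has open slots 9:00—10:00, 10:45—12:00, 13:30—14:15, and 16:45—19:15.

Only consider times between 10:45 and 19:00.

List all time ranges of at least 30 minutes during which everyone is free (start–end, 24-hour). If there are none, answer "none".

17:30–18:00

Viktor free within 09:00–19:30: 09:15–10:15, 13:15–13:45, 14:00–15:30, 16:00–19:30.
Vera free within 09:00–19:30: 09:00–11:30, 13:30–13:45, 15:15–19:30.
Zara ∩ Viktor: 09:15–10:15, 13:15–13:45, 14:00–14:30, 16:00–18:30.
Zara ∩ Viktor ∩ Alice: 09:15–10:15, 14:15–14:30, 16:00–16:45, 17:30–18:00.
Zara ∩ Viktor ∩ Alice ∩ Vera: 09:15–10:15, 16:00–16:45, 17:30–18:00.
Zara ∩ Viktor ∩ Alice ∩ Vera ∩ Grace: 09:15–10:00, 17:30–18:00.
Restricted to 10:45–19:00: 17:30–18:00.
Windows ≥ 30 min: 17:30–18:00.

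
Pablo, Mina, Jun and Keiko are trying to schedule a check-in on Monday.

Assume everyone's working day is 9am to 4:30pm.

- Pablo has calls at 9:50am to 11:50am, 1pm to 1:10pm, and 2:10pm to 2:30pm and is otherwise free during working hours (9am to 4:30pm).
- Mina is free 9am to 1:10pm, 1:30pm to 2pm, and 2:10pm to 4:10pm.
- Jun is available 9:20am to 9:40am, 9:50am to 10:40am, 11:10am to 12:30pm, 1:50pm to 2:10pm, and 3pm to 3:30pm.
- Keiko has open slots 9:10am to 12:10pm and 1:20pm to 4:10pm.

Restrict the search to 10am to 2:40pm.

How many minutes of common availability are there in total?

30 minutes

Pablo free within 09:00–16:30: 09:00–09:50, 11:50–13:00, 13:10–14:10, 14:30–16:30.
Pablo ∩ Mina: 09:00–09:50, 11:50–13:00, 13:30–14:00, 14:30–16:10.
Pablo ∩ Mina ∩ Jun: 09:20–09:40, 11:50–12:30, 13:50–14:00, 15:00–15:30.
Pablo ∩ Mina ∩ Jun ∩ Keiko: 09:20–09:40, 11:50–12:10, 13:50–14:00, 15:00–15:30.
Restricted to 10:00–14:40: 11:50–12:10, 13:50–14:00.
Total common minutes: 20 + 10 = 30.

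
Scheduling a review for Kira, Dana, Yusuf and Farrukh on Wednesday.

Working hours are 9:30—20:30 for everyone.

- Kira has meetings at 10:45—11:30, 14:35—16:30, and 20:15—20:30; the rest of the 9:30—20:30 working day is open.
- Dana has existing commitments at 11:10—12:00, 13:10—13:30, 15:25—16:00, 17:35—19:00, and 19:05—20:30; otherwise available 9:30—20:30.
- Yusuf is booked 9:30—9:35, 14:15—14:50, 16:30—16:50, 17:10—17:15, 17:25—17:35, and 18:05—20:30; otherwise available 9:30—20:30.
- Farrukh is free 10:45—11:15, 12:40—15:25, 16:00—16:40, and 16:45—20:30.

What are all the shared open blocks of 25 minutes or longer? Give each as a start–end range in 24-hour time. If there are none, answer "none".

Kira free within 09:30–20:30: 09:30–10:45, 11:30–14:35, 16:30–20:15.
Dana free within 09:30–20:30: 09:30–11:10, 12:00–13:10, 13:30–15:25, 16:00–17:35, 19:00–19:05.
Yusuf free within 09:30–20:30: 09:35–14:15, 14:50–16:30, 16:50–17:10, 17:15–17:25, 17:35–18:05.
Kira ∩ Dana: 09:30–10:45, 12:00–13:10, 13:30–14:35, 16:30–17:35, 19:00–19:05.
Kira ∩ Dana ∩ Yusuf: 09:35–10:45, 12:00–13:10, 13:30–14:15, 16:50–17:10, 17:15–17:25.
Kira ∩ Dana ∩ Yusuf ∩ Farrukh: 12:40–13:10, 13:30–14:15, 16:50–17:10, 17:15–17:25.
Windows ≥ 25 min: 12:40–13:10, 13:30–14:15.

12:40–13:10, 13:30–14:15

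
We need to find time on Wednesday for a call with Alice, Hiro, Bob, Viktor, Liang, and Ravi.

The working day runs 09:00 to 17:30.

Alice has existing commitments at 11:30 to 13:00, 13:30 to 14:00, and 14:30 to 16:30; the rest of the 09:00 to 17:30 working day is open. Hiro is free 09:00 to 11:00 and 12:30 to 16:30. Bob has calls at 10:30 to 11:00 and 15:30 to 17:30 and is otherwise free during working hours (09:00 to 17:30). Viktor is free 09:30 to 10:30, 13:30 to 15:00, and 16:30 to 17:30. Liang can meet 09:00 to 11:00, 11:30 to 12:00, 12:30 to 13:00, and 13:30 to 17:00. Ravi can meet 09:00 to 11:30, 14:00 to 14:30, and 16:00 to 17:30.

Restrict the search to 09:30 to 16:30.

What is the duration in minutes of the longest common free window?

Alice free within 09:00–17:30: 09:00–11:30, 13:00–13:30, 14:00–14:30, 16:30–17:30.
Bob free within 09:00–17:30: 09:00–10:30, 11:00–15:30.
Alice ∩ Hiro: 09:00–11:00, 13:00–13:30, 14:00–14:30.
Alice ∩ Hiro ∩ Bob: 09:00–10:30, 13:00–13:30, 14:00–14:30.
Alice ∩ Hiro ∩ Bob ∩ Viktor: 09:30–10:30, 14:00–14:30.
Alice ∩ Hiro ∩ Bob ∩ Viktor ∩ Liang: 09:30–10:30, 14:00–14:30.
Alice ∩ Hiro ∩ Bob ∩ Viktor ∩ Liang ∩ Ravi: 09:30–10:30, 14:00–14:30.
Restricted to 09:30–16:30: 09:30–10:30, 14:00–14:30.
Common window lengths: 60, 30 min; longest is 60.

60 minutes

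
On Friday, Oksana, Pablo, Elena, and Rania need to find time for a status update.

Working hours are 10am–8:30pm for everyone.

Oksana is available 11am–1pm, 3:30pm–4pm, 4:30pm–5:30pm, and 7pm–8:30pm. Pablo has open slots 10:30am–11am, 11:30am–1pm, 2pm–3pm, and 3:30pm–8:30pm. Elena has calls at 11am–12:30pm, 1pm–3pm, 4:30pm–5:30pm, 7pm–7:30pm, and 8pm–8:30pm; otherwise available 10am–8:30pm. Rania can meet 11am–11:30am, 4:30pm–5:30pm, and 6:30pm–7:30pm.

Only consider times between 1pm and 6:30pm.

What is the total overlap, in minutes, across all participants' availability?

Elena free within 10:00–20:30: 10:00–11:00, 12:30–13:00, 15:00–16:30, 17:30–19:00, 19:30–20:00.
Oksana ∩ Pablo: 11:30–13:00, 15:30–16:00, 16:30–17:30, 19:00–20:30.
Oksana ∩ Pablo ∩ Elena: 12:30–13:00, 15:30–16:00, 19:30–20:00.
Oksana ∩ Pablo ∩ Elena ∩ Rania: (none).
Restricted to 13:00–18:30: (none).
Total common minutes: 0.

0 minutes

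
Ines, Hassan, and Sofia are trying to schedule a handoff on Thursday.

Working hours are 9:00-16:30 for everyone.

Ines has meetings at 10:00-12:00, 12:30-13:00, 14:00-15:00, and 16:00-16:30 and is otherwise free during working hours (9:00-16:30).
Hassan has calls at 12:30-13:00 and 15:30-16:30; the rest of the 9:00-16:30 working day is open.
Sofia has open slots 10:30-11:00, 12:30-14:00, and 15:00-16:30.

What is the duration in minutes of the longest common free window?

Ines free within 09:00–16:30: 09:00–10:00, 12:00–12:30, 13:00–14:00, 15:00–16:00.
Hassan free within 09:00–16:30: 09:00–12:30, 13:00–15:30.
Ines ∩ Hassan: 09:00–10:00, 12:00–12:30, 13:00–14:00, 15:00–15:30.
Ines ∩ Hassan ∩ Sofia: 13:00–14:00, 15:00–15:30.
Common window lengths: 60, 30 min; longest is 60.

60 minutes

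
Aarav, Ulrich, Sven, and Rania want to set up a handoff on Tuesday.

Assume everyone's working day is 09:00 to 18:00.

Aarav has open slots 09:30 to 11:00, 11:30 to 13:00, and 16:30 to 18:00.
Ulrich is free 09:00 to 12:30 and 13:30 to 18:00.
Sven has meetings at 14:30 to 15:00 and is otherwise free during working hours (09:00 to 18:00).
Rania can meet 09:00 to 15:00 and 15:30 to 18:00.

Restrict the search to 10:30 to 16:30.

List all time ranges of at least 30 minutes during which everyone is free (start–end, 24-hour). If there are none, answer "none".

Sven free within 09:00–18:00: 09:00–14:30, 15:00–18:00.
Aarav ∩ Ulrich: 09:30–11:00, 11:30–12:30, 16:30–18:00.
Aarav ∩ Ulrich ∩ Sven: 09:30–11:00, 11:30–12:30, 16:30–18:00.
Aarav ∩ Ulrich ∩ Sven ∩ Rania: 09:30–11:00, 11:30–12:30, 16:30–18:00.
Restricted to 10:30–16:30: 10:30–11:00, 11:30–12:30.
Windows ≥ 30 min: 10:30–11:00, 11:30–12:30.

10:30–11:00, 11:30–12:30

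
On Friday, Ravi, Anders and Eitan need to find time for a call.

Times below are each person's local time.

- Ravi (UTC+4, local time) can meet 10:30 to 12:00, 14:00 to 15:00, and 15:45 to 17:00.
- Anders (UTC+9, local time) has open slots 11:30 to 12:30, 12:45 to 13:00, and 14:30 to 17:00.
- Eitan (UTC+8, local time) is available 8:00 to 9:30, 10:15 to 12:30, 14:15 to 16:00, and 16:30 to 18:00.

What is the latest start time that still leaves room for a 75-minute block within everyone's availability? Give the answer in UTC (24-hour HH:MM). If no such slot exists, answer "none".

Ravi → UTC: 06:30–08:00, 10:00–11:00, 11:45–13:00.
Anders → UTC: 02:30–03:30, 03:45–04:00, 05:30–08:00.
Eitan → UTC: 00:00–01:30, 02:15–04:30, 06:15–08:00, 08:30–10:00.
Ravi ∩ Anders: 06:30–08:00.
Ravi ∩ Anders ∩ Eitan: 06:30–08:00.
Windows ≥ 75 min: 06:30–08:00.
Latest start in the last window 06:30–08:00 is 08:00 − 75 min = 06:45.

06:45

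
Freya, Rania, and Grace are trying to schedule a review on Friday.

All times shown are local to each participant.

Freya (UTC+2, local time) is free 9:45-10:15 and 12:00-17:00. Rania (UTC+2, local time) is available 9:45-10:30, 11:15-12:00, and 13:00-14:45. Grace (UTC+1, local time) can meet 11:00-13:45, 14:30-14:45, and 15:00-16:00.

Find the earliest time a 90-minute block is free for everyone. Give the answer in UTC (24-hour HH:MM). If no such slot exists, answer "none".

Freya → UTC: 07:45–08:15, 10:00–15:00.
Rania → UTC: 07:45–08:30, 09:15–10:00, 11:00–12:45.
Grace → UTC: 10:00–12:45, 13:30–13:45, 14:00–15:00.
Freya ∩ Rania: 07:45–08:15, 11:00–12:45.
Freya ∩ Rania ∩ Grace: 11:00–12:45.
Windows ≥ 90 min: 11:00–12:45.
Earliest such window starts at 11:00.

11:00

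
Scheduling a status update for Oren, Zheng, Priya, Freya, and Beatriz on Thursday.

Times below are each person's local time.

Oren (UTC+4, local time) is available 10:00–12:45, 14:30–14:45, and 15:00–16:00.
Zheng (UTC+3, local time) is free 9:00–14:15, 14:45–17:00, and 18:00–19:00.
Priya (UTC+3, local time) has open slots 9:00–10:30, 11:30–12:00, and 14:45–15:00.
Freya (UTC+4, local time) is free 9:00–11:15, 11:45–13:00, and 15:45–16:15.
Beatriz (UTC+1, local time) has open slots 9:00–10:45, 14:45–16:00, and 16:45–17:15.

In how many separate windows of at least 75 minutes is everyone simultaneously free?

Oren → UTC: 06:00–08:45, 10:30–10:45, 11:00–12:00.
Zheng → UTC: 06:00–11:15, 11:45–14:00, 15:00–16:00.
Priya → UTC: 06:00–07:30, 08:30–09:00, 11:45–12:00.
Freya → UTC: 05:00–07:15, 07:45–09:00, 11:45–12:15.
Beatriz → UTC: 08:00–09:45, 13:45–15:00, 15:45–16:15.
Oren ∩ Zheng: 06:00–08:45, 10:30–10:45, 11:00–11:15, 11:45–12:00.
Oren ∩ Zheng ∩ Priya: 06:00–07:30, 08:30–08:45, 11:45–12:00.
Oren ∩ Zheng ∩ Priya ∩ Freya: 06:00–07:15, 08:30–08:45, 11:45–12:00.
Oren ∩ Zheng ∩ Priya ∩ Freya ∩ Beatriz: 08:30–08:45.
Windows ≥ 75 min: (none).
That's 0 windows.

0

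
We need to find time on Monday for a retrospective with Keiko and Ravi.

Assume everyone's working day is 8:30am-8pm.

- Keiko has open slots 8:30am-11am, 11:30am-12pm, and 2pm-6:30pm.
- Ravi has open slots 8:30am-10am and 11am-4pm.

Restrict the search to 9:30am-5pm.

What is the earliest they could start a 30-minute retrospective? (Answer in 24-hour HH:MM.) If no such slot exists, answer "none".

09:30

Keiko ∩ Ravi: 08:30–10:00, 11:30–12:00, 14:00–16:00.
Restricted to 09:30–17:00: 09:30–10:00, 11:30–12:00, 14:00–16:00.
Windows ≥ 30 min: 09:30–10:00, 11:30–12:00, 14:00–16:00.
Earliest such window starts at 09:30.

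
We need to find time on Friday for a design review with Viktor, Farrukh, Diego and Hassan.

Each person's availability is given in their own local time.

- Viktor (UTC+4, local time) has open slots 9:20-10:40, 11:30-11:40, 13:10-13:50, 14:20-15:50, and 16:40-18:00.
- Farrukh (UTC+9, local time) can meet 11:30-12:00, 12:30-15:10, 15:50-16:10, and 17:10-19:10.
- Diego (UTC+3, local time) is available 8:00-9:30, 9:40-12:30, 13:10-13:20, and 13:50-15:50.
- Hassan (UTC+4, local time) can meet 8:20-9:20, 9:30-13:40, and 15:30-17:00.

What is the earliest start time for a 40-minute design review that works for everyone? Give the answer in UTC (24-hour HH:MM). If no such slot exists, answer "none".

05:30

Viktor → UTC: 05:20–06:40, 07:30–07:40, 09:10–09:50, 10:20–11:50, 12:40–14:00.
Farrukh → UTC: 02:30–03:00, 03:30–06:10, 06:50–07:10, 08:10–10:10.
Diego → UTC: 05:00–06:30, 06:40–09:30, 10:10–10:20, 10:50–12:50.
Hassan → UTC: 04:20–05:20, 05:30–09:40, 11:30–13:00.
Viktor ∩ Farrukh: 05:20–06:10, 09:10–09:50.
Viktor ∩ Farrukh ∩ Diego: 05:20–06:10, 09:10–09:30.
Viktor ∩ Farrukh ∩ Diego ∩ Hassan: 05:30–06:10, 09:10–09:30.
Windows ≥ 40 min: 05:30–06:10.
Earliest such window starts at 05:30.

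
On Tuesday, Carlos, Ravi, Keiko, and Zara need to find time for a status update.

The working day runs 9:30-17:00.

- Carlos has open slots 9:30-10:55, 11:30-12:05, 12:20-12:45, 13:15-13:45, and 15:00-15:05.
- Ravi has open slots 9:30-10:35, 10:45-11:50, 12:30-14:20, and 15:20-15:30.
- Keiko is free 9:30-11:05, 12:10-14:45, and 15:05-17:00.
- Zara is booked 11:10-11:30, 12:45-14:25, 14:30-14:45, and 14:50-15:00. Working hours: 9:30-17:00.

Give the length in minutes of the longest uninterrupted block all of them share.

Zara free within 09:30–17:00: 09:30–11:10, 11:30–12:45, 14:25–14:30, 14:45–14:50, 15:00–17:00.
Carlos ∩ Ravi: 09:30–10:35, 10:45–10:55, 11:30–11:50, 12:30–12:45, 13:15–13:45.
Carlos ∩ Ravi ∩ Keiko: 09:30–10:35, 10:45–10:55, 12:30–12:45, 13:15–13:45.
Carlos ∩ Ravi ∩ Keiko ∩ Zara: 09:30–10:35, 10:45–10:55, 12:30–12:45.
Common window lengths: 65, 10, 15 min; longest is 65.

65 minutes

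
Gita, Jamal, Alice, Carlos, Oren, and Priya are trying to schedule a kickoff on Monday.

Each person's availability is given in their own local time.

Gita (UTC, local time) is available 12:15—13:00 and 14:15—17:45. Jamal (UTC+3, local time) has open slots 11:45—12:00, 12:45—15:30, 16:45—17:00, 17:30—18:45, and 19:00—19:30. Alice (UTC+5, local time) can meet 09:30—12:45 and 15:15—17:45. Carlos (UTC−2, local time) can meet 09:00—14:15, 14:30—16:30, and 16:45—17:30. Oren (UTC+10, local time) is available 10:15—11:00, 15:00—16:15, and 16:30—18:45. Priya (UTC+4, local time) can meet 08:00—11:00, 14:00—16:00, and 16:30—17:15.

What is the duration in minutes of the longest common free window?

0 minutes

Gita → UTC: 12:15–13:00, 14:15–17:45.
Jamal → UTC: 08:45–09:00, 09:45–12:30, 13:45–14:00, 14:30–15:45, 16:00–16:30.
Alice → UTC: 04:30–07:45, 10:15–12:45.
Carlos → UTC: 11:00–16:15, 16:30–18:30, 18:45–19:30.
Oren → UTC: 00:15–01:00, 05:00–06:15, 06:30–08:45.
Priya → UTC: 04:00–07:00, 10:00–12:00, 12:30–13:15.
Gita ∩ Jamal: 12:15–12:30, 14:30–15:45, 16:00–16:30.
Gita ∩ Jamal ∩ Alice: 12:15–12:30.
Gita ∩ Jamal ∩ Alice ∩ Carlos: 12:15–12:30.
Gita ∩ Jamal ∩ Alice ∩ Carlos ∩ Oren: (none).
Gita ∩ Jamal ∩ Alice ∩ Carlos ∩ Oren ∩ Priya: (none).
No common window.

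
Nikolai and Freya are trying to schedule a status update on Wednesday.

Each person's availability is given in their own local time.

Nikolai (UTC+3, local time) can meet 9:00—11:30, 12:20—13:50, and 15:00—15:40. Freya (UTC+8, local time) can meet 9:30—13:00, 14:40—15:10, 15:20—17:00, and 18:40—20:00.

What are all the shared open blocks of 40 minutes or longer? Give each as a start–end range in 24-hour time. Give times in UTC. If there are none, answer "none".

Nikolai → UTC: 06:00–08:30, 09:20–10:50, 12:00–12:40.
Freya → UTC: 01:30–05:00, 06:40–07:10, 07:20–09:00, 10:40–12:00.
Nikolai ∩ Freya: 06:40–07:10, 07:20–08:30, 10:40–10:50.
Windows ≥ 40 min: 07:20–08:30.

07:20–08:30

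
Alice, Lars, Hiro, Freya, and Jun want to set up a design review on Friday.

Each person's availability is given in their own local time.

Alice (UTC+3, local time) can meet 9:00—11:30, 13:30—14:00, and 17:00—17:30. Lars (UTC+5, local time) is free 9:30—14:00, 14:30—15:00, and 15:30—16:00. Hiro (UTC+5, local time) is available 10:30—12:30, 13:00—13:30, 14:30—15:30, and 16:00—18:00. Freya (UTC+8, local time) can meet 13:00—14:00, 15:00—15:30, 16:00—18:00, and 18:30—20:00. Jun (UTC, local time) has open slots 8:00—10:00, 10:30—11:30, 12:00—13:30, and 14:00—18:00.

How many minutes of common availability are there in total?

Alice → UTC: 06:00–08:30, 10:30–11:00, 14:00–14:30.
Lars → UTC: 04:30–09:00, 09:30–10:00, 10:30–11:00.
Hiro → UTC: 05:30–07:30, 08:00–08:30, 09:30–10:30, 11:00–13:00.
Freya → UTC: 05:00–06:00, 07:00–07:30, 08:00–10:00, 10:30–12:00.
Jun → UTC: 08:00–10:00, 10:30–11:30, 12:00–13:30, 14:00–18:00.
Alice ∩ Lars: 06:00–08:30, 10:30–11:00.
Alice ∩ Lars ∩ Hiro: 06:00–07:30, 08:00–08:30.
Alice ∩ Lars ∩ Hiro ∩ Freya: 07:00–07:30, 08:00–08:30.
Alice ∩ Lars ∩ Hiro ∩ Freya ∩ Jun: 08:00–08:30.
Total common minutes: 30.

30 minutes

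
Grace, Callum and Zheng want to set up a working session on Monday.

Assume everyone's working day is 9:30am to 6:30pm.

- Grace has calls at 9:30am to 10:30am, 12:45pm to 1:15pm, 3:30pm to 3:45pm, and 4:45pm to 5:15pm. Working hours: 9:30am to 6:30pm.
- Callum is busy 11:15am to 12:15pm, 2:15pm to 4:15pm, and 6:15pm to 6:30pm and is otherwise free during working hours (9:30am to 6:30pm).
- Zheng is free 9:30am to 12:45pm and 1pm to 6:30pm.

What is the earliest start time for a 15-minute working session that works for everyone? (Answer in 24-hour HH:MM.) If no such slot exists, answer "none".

10:30

Grace free within 09:30–18:30: 10:30–12:45, 13:15–15:30, 15:45–16:45, 17:15–18:30.
Callum free within 09:30–18:30: 09:30–11:15, 12:15–14:15, 16:15–18:15.
Grace ∩ Callum: 10:30–11:15, 12:15–12:45, 13:15–14:15, 16:15–16:45, 17:15–18:15.
Grace ∩ Callum ∩ Zheng: 10:30–11:15, 12:15–12:45, 13:15–14:15, 16:15–16:45, 17:15–18:15.
Windows ≥ 15 min: 10:30–11:15, 12:15–12:45, 13:15–14:15, 16:15–16:45, 17:15–18:15.
Earliest such window starts at 10:30.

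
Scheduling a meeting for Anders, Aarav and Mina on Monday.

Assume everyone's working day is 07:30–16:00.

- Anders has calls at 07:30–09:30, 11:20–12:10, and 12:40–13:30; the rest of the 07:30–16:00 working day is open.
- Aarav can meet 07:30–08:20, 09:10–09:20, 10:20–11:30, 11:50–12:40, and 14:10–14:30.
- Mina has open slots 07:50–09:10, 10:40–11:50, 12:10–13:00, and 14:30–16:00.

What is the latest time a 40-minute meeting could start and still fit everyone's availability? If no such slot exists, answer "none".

Anders free within 07:30–16:00: 09:30–11:20, 12:10–12:40, 13:30–16:00.
Anders ∩ Aarav: 10:20–11:20, 12:10–12:40, 14:10–14:30.
Anders ∩ Aarav ∩ Mina: 10:40–11:20, 12:10–12:40.
Windows ≥ 40 min: 10:40–11:20.
Latest start in the last window 10:40–11:20 is 11:20 − 40 min = 10:40.

10:40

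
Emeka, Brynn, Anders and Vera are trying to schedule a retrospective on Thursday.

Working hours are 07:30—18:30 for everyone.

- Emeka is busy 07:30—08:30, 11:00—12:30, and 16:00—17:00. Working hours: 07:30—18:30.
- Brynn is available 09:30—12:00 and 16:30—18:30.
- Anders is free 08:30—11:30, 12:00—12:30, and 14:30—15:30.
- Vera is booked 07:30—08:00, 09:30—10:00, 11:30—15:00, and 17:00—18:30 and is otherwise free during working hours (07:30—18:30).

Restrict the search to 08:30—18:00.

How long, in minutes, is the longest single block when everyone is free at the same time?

Emeka free within 07:30–18:30: 08:30–11:00, 12:30–16:00, 17:00–18:30.
Vera free within 07:30–18:30: 08:00–09:30, 10:00–11:30, 15:00–17:00.
Emeka ∩ Brynn: 09:30–11:00, 17:00–18:30.
Emeka ∩ Brynn ∩ Anders: 09:30–11:00.
Emeka ∩ Brynn ∩ Anders ∩ Vera: 10:00–11:00.
Restricted to 08:30–18:00: 10:00–11:00.
Single common window of 60 minutes.

60 minutes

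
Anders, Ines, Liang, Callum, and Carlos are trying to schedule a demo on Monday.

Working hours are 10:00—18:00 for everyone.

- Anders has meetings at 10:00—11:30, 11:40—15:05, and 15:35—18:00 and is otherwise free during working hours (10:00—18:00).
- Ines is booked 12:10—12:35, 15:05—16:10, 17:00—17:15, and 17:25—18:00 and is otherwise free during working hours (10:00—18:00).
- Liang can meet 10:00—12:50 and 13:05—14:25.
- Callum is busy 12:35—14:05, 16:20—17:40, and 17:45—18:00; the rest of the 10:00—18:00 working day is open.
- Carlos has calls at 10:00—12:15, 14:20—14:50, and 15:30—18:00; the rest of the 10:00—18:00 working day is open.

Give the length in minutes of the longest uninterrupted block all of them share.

0 minutes

Anders free within 10:00–18:00: 11:30–11:40, 15:05–15:35.
Ines free within 10:00–18:00: 10:00–12:10, 12:35–15:05, 16:10–17:00, 17:15–17:25.
Callum free within 10:00–18:00: 10:00–12:35, 14:05–16:20, 17:40–17:45.
Carlos free within 10:00–18:00: 12:15–14:20, 14:50–15:30.
Anders ∩ Ines: 11:30–11:40.
Anders ∩ Ines ∩ Liang: 11:30–11:40.
Anders ∩ Ines ∩ Liang ∩ Callum: 11:30–11:40.
Anders ∩ Ines ∩ Liang ∩ Callum ∩ Carlos: (none).
No common window.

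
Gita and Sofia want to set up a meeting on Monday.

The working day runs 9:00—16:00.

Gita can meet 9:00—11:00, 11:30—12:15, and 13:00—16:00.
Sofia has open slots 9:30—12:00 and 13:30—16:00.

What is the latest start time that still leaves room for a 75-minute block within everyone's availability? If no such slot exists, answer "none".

14:45

Gita ∩ Sofia: 09:30–11:00, 11:30–12:00, 13:30–16:00.
Windows ≥ 75 min: 09:30–11:00, 13:30–16:00.
Latest start in the last window 13:30–16:00 is 16:00 − 75 min = 14:45.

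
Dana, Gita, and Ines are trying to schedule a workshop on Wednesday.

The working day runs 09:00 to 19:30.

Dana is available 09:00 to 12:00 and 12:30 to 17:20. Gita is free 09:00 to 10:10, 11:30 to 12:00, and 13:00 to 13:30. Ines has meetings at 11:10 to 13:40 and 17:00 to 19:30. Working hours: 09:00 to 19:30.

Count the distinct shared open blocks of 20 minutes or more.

Ines free within 09:00–19:30: 09:00–11:10, 13:40–17:00.
Dana ∩ Gita: 09:00–10:10, 11:30–12:00, 13:00–13:30.
Dana ∩ Gita ∩ Ines: 09:00–10:10.
Windows ≥ 20 min: 09:00–10:10.
That's 1 window.

1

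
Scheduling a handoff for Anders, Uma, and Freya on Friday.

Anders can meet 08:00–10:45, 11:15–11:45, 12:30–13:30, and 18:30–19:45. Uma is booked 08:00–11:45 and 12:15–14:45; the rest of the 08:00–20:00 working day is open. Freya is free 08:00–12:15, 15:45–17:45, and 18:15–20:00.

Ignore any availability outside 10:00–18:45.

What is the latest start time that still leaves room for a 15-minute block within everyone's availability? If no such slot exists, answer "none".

18:30

Uma free within 08:00–20:00: 11:45–12:15, 14:45–20:00.
Anders ∩ Uma: 18:30–19:45.
Anders ∩ Uma ∩ Freya: 18:30–19:45.
Restricted to 10:00–18:45: 18:30–18:45.
Windows ≥ 15 min: 18:30–18:45.
Latest start in the last window 18:30–18:45 is 18:45 − 15 min = 18:30.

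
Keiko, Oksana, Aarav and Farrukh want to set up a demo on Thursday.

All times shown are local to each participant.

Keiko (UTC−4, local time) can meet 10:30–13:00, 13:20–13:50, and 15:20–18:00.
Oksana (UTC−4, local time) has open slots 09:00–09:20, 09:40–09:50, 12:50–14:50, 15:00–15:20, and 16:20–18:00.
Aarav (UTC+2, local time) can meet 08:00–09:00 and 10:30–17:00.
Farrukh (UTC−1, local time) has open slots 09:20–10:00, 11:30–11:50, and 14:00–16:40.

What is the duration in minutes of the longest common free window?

Keiko → UTC: 14:30–17:00, 17:20–17:50, 19:20–22:00.
Oksana → UTC: 13:00–13:20, 13:40–13:50, 16:50–18:50, 19:00–19:20, 20:20–22:00.
Aarav → UTC: 06:00–07:00, 08:30–15:00.
Farrukh → UTC: 10:20–11:00, 12:30–12:50, 15:00–17:40.
Keiko ∩ Oksana: 16:50–17:00, 17:20–17:50, 20:20–22:00.
Keiko ∩ Oksana ∩ Aarav: (none).
Keiko ∩ Oksana ∩ Aarav ∩ Farrukh: (none).
No common window.

0 minutes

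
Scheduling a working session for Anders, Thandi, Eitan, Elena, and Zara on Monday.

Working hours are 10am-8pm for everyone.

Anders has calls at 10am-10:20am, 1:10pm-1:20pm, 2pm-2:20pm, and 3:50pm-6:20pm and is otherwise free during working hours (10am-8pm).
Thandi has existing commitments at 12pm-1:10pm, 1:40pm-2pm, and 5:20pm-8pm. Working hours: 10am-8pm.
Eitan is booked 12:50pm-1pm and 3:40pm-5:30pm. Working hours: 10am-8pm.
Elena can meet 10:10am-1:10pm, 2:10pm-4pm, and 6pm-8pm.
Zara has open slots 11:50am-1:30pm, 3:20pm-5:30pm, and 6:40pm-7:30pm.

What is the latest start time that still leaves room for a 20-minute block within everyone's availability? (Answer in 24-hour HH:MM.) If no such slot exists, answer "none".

15:20

Anders free within 10:00–20:00: 10:20–13:10, 13:20–14:00, 14:20–15:50, 18:20–20:00.
Thandi free within 10:00–20:00: 10:00–12:00, 13:10–13:40, 14:00–17:20.
Eitan free within 10:00–20:00: 10:00–12:50, 13:00–15:40, 17:30–20:00.
Anders ∩ Thandi: 10:20–12:00, 13:20–13:40, 14:20–15:50.
Anders ∩ Thandi ∩ Eitan: 10:20–12:00, 13:20–13:40, 14:20–15:40.
Anders ∩ Thandi ∩ Eitan ∩ Elena: 10:20–12:00, 14:20–15:40.
Anders ∩ Thandi ∩ Eitan ∩ Elena ∩ Zara: 11:50–12:00, 15:20–15:40.
Windows ≥ 20 min: 15:20–15:40.
Latest start in the last window 15:20–15:40 is 15:40 − 20 min = 15:20.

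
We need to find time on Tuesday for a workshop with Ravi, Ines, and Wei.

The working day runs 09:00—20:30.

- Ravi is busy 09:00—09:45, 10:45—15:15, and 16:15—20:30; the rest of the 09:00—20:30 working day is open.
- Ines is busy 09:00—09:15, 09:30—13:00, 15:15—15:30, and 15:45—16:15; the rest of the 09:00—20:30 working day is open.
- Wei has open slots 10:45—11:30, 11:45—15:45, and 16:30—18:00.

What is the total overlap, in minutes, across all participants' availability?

15 minutes

Ravi free within 09:00–20:30: 09:45–10:45, 15:15–16:15.
Ines free within 09:00–20:30: 09:15–09:30, 13:00–15:15, 15:30–15:45, 16:15–20:30.
Ravi ∩ Ines: 15:30–15:45.
Ravi ∩ Ines ∩ Wei: 15:30–15:45.
Total common minutes: 15.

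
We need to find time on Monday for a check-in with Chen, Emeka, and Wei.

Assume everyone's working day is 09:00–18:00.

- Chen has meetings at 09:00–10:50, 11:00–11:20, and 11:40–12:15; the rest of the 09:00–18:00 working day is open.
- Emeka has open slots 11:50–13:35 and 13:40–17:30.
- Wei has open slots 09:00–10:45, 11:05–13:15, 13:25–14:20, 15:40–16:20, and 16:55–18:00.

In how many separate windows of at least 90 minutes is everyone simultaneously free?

0

Chen free within 09:00–18:00: 10:50–11:00, 11:20–11:40, 12:15–18:00.
Chen ∩ Emeka: 12:15–13:35, 13:40–17:30.
Chen ∩ Emeka ∩ Wei: 12:15–13:15, 13:25–13:35, 13:40–14:20, 15:40–16:20, 16:55–17:30.
Windows ≥ 90 min: (none).
That's 0 windows.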